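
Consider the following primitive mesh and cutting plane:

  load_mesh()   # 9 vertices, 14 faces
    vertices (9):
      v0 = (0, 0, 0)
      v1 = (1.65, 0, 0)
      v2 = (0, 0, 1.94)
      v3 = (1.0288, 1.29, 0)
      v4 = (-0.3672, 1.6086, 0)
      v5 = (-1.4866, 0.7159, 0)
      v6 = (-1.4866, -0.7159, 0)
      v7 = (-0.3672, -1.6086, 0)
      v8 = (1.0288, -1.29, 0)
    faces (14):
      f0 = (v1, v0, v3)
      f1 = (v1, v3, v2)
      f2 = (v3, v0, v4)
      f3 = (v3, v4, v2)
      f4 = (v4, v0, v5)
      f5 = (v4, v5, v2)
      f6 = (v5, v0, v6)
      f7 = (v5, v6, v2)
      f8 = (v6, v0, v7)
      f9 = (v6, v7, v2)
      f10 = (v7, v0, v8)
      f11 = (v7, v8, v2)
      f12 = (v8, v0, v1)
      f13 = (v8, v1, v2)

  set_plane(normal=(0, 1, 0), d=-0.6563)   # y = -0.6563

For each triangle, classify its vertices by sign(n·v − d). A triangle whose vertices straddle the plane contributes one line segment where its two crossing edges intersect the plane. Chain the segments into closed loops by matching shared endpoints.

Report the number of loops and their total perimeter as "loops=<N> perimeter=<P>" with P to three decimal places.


Straddling triangles (8 of 14):
  (v5,v0,v6) [++-] → (-1.36284, -0.6563, 0)–(-1.4866, -0.6563, 0)  len=0.1238
  (v5,v6,v2) [+-+] → (-1.4866, -0.6563, 0)–(-1.36284, -0.6563, 0.161509)  len=0.2035
  (v6,v0,v7) [-+-] → (-1.36284, -0.6563, 0)–(-0.149816, -0.6563, 0)  len=1.2130
  (v6,v7,v2) [--+] → (-0.149816, -0.6563, 1.14849)–(-1.36284, -0.6563, 0.161509)  len=1.5638
  (v7,v0,v8) [-+-] → (-0.149816, -0.6563, 0)–(0.523412, -0.6563, 0)  len=0.6732
  (v7,v8,v2) [--+] → (0.523412, -0.6563, 0.953006)–(-0.149816, -0.6563, 1.14849)  len=0.7010
  (v8,v0,v1) [-++] → (0.523412, -0.6563, 0)–(1.33396, -0.6563, 0)  len=0.8105
  (v8,v1,v2) [-++] → (1.33396, -0.6563, 0)–(0.523412, -0.6563, 0.953006)  len=1.2511

Chained into 1 loop(s):
  loop 1: 8 segments, perimeter = 6.5400
Total perimeter = 6.540

loops=1 perimeter=6.540


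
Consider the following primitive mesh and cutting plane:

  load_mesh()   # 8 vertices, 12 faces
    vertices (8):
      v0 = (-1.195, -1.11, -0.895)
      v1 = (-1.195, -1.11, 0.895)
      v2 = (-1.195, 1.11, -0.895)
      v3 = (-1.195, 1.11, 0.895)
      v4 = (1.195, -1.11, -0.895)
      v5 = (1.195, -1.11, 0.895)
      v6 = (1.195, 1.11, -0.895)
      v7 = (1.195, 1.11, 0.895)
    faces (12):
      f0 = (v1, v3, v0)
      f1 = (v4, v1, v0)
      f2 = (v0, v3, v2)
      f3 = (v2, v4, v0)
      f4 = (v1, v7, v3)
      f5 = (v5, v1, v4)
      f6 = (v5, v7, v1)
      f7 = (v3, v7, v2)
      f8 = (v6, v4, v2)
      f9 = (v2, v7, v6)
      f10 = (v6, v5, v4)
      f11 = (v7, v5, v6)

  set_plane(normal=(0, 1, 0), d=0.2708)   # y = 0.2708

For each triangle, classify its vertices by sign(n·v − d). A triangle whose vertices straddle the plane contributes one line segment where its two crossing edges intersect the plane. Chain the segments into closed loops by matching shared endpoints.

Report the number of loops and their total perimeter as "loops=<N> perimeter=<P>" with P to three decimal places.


Straddling triangles (8 of 12):
  (v1,v3,v0) [-+-] → (-1.195, 0.2708, 0.895)–(-1.195, 0.2708, 0.218348)  len=0.6767
  (v0,v3,v2) [-++] → (-1.195, 0.2708, 0.218348)–(-1.195, 0.2708, -0.895)  len=1.1133
  (v2,v4,v0) [+--] → (-0.291537, 0.2708, -0.895)–(-1.195, 0.2708, -0.895)  len=0.9035
  (v1,v7,v3) [-++] → (0.291537, 0.2708, 0.895)–(-1.195, 0.2708, 0.895)  len=1.4865
  (v5,v7,v1) [-+-] → (1.195, 0.2708, 0.895)–(0.291537, 0.2708, 0.895)  len=0.9035
  (v6,v4,v2) [+-+] → (1.195, 0.2708, -0.895)–(-0.291537, 0.2708, -0.895)  len=1.4865
  (v6,v5,v4) [+--] → (1.195, 0.2708, -0.218348)–(1.195, 0.2708, -0.895)  len=0.6767
  (v7,v5,v6) [+-+] → (1.195, 0.2708, 0.895)–(1.195, 0.2708, -0.218348)  len=1.1133

Chained into 1 loop(s):
  loop 1: 8 segments, perimeter = 8.3600
Total perimeter = 8.360

loops=1 perimeter=8.360


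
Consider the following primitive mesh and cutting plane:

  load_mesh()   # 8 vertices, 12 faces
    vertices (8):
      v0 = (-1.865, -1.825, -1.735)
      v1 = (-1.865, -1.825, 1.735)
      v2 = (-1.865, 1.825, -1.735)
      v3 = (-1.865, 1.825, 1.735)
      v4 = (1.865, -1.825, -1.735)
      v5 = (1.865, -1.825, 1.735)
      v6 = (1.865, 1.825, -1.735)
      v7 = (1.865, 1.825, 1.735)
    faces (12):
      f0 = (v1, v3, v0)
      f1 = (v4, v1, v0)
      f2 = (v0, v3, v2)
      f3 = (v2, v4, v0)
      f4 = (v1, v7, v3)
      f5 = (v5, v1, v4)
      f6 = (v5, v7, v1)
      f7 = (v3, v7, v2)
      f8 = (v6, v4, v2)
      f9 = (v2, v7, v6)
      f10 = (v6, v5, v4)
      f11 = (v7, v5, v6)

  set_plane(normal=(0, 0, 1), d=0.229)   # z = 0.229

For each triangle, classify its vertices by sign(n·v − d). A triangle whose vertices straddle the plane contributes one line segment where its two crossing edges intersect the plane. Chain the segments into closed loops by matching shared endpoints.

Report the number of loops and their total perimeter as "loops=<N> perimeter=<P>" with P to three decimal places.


Straddling triangles (8 of 12):
  (v1,v3,v0) [++-] → (-1.865, 0.240879, 0.229)–(-1.865, -1.825, 0.229)  len=2.0659
  (v4,v1,v0) [-+-] → (-0.246159, -1.825, 0.229)–(-1.865, -1.825, 0.229)  len=1.6188
  (v0,v3,v2) [-+-] → (-1.865, 0.240879, 0.229)–(-1.865, 1.825, 0.229)  len=1.5841
  (v5,v1,v4) [++-] → (-0.246159, -1.825, 0.229)–(1.865, -1.825, 0.229)  len=2.1112
  (v3,v7,v2) [++-] → (0.246159, 1.825, 0.229)–(-1.865, 1.825, 0.229)  len=2.1112
  (v2,v7,v6) [-+-] → (0.246159, 1.825, 0.229)–(1.865, 1.825, 0.229)  len=1.6188
  (v6,v5,v4) [-+-] → (1.865, -0.240879, 0.229)–(1.865, -1.825, 0.229)  len=1.5841
  (v7,v5,v6) [++-] → (1.865, -0.240879, 0.229)–(1.865, 1.825, 0.229)  len=2.0659

Chained into 1 loop(s):
  loop 1: 8 segments, perimeter = 14.7600
Total perimeter = 14.760

loops=1 perimeter=14.760


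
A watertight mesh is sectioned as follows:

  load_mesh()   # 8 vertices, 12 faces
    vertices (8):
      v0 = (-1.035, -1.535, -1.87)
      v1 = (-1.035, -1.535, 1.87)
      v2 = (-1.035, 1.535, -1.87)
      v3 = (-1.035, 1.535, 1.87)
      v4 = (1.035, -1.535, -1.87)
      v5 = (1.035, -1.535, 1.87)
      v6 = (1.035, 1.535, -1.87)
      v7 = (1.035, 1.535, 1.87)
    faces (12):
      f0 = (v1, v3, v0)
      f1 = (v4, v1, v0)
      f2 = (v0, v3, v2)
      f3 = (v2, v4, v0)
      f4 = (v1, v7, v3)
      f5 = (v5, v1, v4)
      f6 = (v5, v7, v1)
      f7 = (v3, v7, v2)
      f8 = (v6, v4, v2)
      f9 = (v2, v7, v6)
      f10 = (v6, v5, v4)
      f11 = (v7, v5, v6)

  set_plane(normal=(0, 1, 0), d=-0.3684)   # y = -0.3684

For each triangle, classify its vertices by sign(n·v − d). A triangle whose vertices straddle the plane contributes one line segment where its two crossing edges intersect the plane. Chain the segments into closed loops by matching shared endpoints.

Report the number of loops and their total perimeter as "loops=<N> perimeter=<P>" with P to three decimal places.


Straddling triangles (8 of 12):
  (v1,v3,v0) [-+-] → (-1.035, -0.3684, 1.87)–(-1.035, -0.3684, -0.4488)  len=2.3188
  (v0,v3,v2) [-++] → (-1.035, -0.3684, -0.4488)–(-1.035, -0.3684, -1.87)  len=1.4212
  (v2,v4,v0) [+--] → (0.2484, -0.3684, -1.87)–(-1.035, -0.3684, -1.87)  len=1.2834
  (v1,v7,v3) [-++] → (-0.2484, -0.3684, 1.87)–(-1.035, -0.3684, 1.87)  len=0.7866
  (v5,v7,v1) [-+-] → (1.035, -0.3684, 1.87)–(-0.2484, -0.3684, 1.87)  len=1.2834
  (v6,v4,v2) [+-+] → (1.035, -0.3684, -1.87)–(0.2484, -0.3684, -1.87)  len=0.7866
  (v6,v5,v4) [+--] → (1.035, -0.3684, 0.4488)–(1.035, -0.3684, -1.87)  len=2.3188
  (v7,v5,v6) [+-+] → (1.035, -0.3684, 1.87)–(1.035, -0.3684, 0.4488)  len=1.4212

Chained into 1 loop(s):
  loop 1: 8 segments, perimeter = 11.6200
Total perimeter = 11.620

loops=1 perimeter=11.620


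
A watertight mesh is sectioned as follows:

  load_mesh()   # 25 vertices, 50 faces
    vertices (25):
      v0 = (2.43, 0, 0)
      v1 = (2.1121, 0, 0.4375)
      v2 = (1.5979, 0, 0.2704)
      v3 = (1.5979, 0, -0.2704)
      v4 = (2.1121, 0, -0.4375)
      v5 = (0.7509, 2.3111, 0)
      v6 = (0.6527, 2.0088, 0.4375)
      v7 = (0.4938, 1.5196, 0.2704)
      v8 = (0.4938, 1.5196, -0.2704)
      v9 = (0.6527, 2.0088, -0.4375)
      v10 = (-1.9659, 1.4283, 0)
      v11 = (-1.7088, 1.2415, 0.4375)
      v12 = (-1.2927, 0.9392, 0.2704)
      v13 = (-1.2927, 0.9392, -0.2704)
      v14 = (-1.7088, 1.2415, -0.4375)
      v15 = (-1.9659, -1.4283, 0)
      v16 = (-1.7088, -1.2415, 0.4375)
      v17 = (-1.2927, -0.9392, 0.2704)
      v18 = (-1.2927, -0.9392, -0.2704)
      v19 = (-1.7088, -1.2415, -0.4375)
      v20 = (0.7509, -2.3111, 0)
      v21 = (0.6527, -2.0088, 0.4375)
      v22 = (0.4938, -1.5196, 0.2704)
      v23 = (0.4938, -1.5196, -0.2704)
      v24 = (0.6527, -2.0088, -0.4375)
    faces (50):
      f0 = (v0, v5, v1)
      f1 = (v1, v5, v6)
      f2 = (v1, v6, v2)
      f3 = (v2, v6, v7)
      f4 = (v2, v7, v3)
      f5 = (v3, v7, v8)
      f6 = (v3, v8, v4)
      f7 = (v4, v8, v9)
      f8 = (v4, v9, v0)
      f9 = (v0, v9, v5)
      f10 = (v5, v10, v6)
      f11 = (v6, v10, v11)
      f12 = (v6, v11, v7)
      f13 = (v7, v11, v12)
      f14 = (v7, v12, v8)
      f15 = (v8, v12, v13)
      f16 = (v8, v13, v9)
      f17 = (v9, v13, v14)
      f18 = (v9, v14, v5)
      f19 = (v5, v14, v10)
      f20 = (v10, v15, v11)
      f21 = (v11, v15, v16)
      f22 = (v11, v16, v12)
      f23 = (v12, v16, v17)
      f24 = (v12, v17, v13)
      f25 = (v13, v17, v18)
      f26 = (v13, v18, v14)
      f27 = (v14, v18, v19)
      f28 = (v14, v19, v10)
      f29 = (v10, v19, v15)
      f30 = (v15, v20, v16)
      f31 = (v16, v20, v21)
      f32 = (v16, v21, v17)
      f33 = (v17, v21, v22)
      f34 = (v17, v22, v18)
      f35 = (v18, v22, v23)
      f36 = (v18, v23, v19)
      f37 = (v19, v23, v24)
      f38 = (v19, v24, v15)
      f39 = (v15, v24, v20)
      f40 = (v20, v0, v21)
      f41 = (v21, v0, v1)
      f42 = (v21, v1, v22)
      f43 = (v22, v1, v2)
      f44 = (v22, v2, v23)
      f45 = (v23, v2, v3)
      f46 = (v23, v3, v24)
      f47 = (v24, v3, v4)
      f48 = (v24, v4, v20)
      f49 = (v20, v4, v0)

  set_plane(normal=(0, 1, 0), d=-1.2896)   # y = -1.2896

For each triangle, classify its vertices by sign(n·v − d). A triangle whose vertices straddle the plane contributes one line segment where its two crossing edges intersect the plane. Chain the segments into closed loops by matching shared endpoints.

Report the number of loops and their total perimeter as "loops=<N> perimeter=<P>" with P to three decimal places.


loops=2 perimeter=7.196

Straddling triangles (22 of 50):
  (v10,v15,v11) [+-+] → (-1.9659, -1.2896, 0)–(-1.95254, -1.2896, 0.0227288)  len=0.0264
  (v11,v15,v16) [+-+] → (-1.95254, -1.2896, 0.0227288)–(-1.775, -1.2896, 0.324846)  len=0.3504
  (v10,v19,v15) [++-] → (-1.775, -1.2896, -0.324846)–(-1.9659, -1.2896, 0)  len=0.3768
  (v15,v20,v16) [--+] → (-1.59819, -1.2896, 0.417826)–(-1.775, -1.2896, 0.324846)  len=0.1998
  (v16,v20,v21) [+--] → (-1.59819, -1.2896, 0.417826)–(-1.56076, -1.2896, 0.4375)  len=0.0423
  (v16,v21,v17) [+-+] → (-1.56076, -1.2896, 0.4375)–(-0.655389, -1.2896, 0.325142)  len=0.9123
  (v17,v21,v22) [+--] → (-0.655389, -1.2896, 0.325142)–(-0.214151, -1.2896, 0.2704)  len=0.4446
  (v17,v22,v18) [+-+] → (-0.214151, -1.2896, 0.2704)–(-0.214151, -1.2896, 0.0560926)  len=0.2143
  (v18,v22,v23) [+--] → (-0.214151, -1.2896, 0.0560926)–(-0.214151, -1.2896, -0.2704)  len=0.3265
  (v18,v23,v19) [+-+] → (-0.214151, -1.2896, -0.2704)–(-1.32784, -1.2896, -0.408598)  len=1.1222
  (v19,v23,v24) [+--] → (-1.32784, -1.2896, -0.408598)–(-1.56076, -1.2896, -0.4375)  len=0.2347
  (v19,v24,v15) [+--] → (-1.56076, -1.2896, -0.4375)–(-1.775, -1.2896, -0.324846)  len=0.2421
  (v20,v0,v21) [-+-] → (1.49306, -1.2896, 0)–(1.28902, -1.2896, 0.280864)  len=0.3472
  (v21,v0,v1) [-++] → (1.28902, -1.2896, 0.280864)–(1.1752, -1.2896, 0.4375)  len=0.1936
  (v21,v1,v22) [-+-] → (1.1752, -1.2896, 0.4375)–(0.738739, -1.2896, 0.295692)  len=0.4589
  (v22,v1,v2) [-++] → (0.738739, -1.2896, 0.295692)–(0.660912, -1.2896, 0.2704)  len=0.0818
  (v22,v2,v23) [-+-] → (0.660912, -1.2896, 0.2704)–(0.660912, -1.2896, -0.188547)  len=0.4589
  (v23,v2,v3) [-++] → (0.660912, -1.2896, -0.188547)–(0.660912, -1.2896, -0.2704)  len=0.0819
  (v23,v3,v24) [-+-] → (0.660912, -1.2896, -0.2704)–(0.991105, -1.2896, -0.377674)  len=0.3472
  (v24,v3,v4) [-++] → (0.991105, -1.2896, -0.377674)–(1.1752, -1.2896, -0.4375)  len=0.1936
  (v24,v4,v20) [-+-] → (1.1752, -1.2896, -0.4375)–(1.35255, -1.2896, -0.193374)  len=0.3017
  (v20,v4,v0) [-++] → (1.35255, -1.2896, -0.193374)–(1.49306, -1.2896, 0)  len=0.2390

Chained into 2 loop(s):
  loop 1: 12 segments, perimeter = 4.4924
  loop 2: 10 segments, perimeter = 2.7039
Total perimeter = 7.196


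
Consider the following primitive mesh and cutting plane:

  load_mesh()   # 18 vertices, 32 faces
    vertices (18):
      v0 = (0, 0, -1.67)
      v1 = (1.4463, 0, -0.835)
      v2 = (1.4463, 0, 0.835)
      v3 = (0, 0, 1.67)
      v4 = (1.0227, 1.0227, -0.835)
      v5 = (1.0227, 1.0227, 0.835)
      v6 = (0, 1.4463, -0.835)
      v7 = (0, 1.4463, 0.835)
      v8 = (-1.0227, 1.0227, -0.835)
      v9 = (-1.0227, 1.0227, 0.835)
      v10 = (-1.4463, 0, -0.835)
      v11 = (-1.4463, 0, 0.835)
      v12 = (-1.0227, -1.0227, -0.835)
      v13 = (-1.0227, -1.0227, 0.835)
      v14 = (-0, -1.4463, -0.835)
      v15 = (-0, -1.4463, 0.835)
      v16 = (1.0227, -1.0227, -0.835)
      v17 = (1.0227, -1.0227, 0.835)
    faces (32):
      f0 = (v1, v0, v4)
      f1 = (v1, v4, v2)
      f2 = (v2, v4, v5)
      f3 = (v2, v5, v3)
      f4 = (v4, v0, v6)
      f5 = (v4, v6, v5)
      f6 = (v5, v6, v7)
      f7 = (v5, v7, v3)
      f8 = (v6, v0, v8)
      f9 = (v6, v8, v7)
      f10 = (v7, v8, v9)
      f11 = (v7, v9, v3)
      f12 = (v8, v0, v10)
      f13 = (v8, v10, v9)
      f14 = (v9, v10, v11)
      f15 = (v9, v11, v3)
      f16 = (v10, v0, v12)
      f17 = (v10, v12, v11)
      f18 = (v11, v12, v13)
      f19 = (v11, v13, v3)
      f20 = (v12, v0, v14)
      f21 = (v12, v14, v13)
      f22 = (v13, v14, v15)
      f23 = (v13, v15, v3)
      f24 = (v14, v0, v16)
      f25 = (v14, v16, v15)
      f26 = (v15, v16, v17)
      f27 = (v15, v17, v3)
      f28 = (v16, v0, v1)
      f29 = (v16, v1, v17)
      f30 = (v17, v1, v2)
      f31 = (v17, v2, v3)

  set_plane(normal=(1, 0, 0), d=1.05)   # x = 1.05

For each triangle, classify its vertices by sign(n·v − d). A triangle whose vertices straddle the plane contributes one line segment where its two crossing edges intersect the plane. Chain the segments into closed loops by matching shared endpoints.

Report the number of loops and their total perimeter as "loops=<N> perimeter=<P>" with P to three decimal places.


Straddling triangles (8 of 32):
  (v1,v0,v4) [+--] → (1.05, 0, -1.0638)–(1.05, 0.956789, -0.835)  len=0.9838
  (v1,v4,v2) [+-+] → (1.05, 0.956789, -0.835)–(1.05, 0.956789, -0.727373)  len=0.1076
  (v2,v4,v5) [+--] → (1.05, 0.956789, -0.727373)–(1.05, 0.956789, 0.835)  len=1.5624
  (v2,v5,v3) [+--] → (1.05, 0.956789, 0.835)–(1.05, 0, 1.0638)  len=0.9838
  (v16,v0,v1) [--+] → (1.05, 0, -1.0638)–(1.05, -0.956789, -0.835)  len=0.9838
  (v16,v1,v17) [-+-] → (1.05, -0.956789, -0.835)–(1.05, -0.956789, 0.727373)  len=1.5624
  (v17,v1,v2) [-++] → (1.05, -0.956789, 0.727373)–(1.05, -0.956789, 0.835)  len=0.1076
  (v17,v2,v3) [-+-] → (1.05, -0.956789, 0.835)–(1.05, 0, 1.0638)  len=0.9838

Chained into 1 loop(s):
  loop 1: 8 segments, perimeter = 7.2751
Total perimeter = 7.275

loops=1 perimeter=7.275


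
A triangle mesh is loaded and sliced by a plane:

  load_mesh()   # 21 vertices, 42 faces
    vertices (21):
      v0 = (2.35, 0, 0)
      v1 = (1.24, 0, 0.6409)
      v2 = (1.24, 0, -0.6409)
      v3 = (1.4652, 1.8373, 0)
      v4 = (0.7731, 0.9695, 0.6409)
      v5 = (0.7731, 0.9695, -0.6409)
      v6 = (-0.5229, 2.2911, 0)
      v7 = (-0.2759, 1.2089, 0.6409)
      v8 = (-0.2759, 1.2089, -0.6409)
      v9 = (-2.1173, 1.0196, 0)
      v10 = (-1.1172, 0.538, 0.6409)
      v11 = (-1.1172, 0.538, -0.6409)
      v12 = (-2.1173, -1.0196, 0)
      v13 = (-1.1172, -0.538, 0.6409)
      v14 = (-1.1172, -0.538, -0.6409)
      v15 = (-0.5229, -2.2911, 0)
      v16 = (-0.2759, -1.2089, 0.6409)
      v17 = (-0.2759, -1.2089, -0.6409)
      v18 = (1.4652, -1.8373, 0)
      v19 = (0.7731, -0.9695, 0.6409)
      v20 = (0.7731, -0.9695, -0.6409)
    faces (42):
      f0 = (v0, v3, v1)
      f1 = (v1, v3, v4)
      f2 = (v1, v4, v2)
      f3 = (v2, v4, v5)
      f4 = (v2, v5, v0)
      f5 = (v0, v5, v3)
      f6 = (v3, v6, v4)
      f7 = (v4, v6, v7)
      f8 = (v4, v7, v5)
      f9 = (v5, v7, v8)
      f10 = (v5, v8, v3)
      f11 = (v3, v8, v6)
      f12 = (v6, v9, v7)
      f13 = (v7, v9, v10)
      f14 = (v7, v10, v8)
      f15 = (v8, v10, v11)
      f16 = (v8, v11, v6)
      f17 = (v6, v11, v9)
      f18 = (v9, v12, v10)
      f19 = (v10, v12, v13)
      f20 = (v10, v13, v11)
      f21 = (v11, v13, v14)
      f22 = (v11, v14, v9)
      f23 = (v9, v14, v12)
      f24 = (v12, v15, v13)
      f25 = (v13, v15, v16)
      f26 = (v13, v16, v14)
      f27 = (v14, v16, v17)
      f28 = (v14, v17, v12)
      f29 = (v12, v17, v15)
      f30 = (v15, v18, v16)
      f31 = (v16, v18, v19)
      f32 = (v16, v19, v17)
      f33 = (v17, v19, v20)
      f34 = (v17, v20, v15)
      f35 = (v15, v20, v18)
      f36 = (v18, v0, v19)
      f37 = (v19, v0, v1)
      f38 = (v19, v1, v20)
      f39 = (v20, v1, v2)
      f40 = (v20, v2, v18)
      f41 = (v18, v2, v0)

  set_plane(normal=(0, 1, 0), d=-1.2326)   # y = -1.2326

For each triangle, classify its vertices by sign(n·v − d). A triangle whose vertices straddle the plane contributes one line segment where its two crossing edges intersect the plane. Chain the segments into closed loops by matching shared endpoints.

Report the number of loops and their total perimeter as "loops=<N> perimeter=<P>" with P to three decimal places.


Straddling triangles (10 of 42):
  (v12,v15,v13) [+-+] → (-1.85021, -1.2326, 0)–(-0.881731, -1.2326, 0.386967)  len=1.0429
  (v13,v15,v16) [+-+] → (-0.881731, -1.2326, 0.386967)–(-0.281309, -1.2326, 0.626864)  len=0.6466
  (v12,v17,v15) [++-] → (-0.281309, -1.2326, -0.626864)–(-1.85021, -1.2326, 0)  len=1.6895
  (v15,v18,v16) [--+] → (-0.210235, -1.2326, 0.616729)–(-0.281309, -1.2326, 0.626864)  len=0.0718
  (v16,v18,v19) [+-+] → (-0.210235, -1.2326, 0.616729)–(0.982931, -1.2326, 0.446592)  len=1.2052
  (v17,v20,v15) [++-] → (0.515096, -1.2326, -0.513312)–(-0.281309, -1.2326, -0.626864)  len=0.8045
  (v15,v20,v18) [-+-] → (0.515096, -1.2326, -0.513312)–(0.982931, -1.2326, -0.446592)  len=0.4726
  (v18,v0,v19) [-++] → (1.75641, -1.2326, 0)–(0.982931, -1.2326, 0.446592)  len=0.8931
  (v20,v2,v18) [++-] → (1.39108, -1.2326, -0.210936)–(0.982931, -1.2326, -0.446592)  len=0.4713
  (v18,v2,v0) [-++] → (1.39108, -1.2326, -0.210936)–(1.75641, -1.2326, 0)  len=0.4219

Chained into 1 loop(s):
  loop 1: 10 segments, perimeter = 7.7193
Total perimeter = 7.719

loops=1 perimeter=7.719


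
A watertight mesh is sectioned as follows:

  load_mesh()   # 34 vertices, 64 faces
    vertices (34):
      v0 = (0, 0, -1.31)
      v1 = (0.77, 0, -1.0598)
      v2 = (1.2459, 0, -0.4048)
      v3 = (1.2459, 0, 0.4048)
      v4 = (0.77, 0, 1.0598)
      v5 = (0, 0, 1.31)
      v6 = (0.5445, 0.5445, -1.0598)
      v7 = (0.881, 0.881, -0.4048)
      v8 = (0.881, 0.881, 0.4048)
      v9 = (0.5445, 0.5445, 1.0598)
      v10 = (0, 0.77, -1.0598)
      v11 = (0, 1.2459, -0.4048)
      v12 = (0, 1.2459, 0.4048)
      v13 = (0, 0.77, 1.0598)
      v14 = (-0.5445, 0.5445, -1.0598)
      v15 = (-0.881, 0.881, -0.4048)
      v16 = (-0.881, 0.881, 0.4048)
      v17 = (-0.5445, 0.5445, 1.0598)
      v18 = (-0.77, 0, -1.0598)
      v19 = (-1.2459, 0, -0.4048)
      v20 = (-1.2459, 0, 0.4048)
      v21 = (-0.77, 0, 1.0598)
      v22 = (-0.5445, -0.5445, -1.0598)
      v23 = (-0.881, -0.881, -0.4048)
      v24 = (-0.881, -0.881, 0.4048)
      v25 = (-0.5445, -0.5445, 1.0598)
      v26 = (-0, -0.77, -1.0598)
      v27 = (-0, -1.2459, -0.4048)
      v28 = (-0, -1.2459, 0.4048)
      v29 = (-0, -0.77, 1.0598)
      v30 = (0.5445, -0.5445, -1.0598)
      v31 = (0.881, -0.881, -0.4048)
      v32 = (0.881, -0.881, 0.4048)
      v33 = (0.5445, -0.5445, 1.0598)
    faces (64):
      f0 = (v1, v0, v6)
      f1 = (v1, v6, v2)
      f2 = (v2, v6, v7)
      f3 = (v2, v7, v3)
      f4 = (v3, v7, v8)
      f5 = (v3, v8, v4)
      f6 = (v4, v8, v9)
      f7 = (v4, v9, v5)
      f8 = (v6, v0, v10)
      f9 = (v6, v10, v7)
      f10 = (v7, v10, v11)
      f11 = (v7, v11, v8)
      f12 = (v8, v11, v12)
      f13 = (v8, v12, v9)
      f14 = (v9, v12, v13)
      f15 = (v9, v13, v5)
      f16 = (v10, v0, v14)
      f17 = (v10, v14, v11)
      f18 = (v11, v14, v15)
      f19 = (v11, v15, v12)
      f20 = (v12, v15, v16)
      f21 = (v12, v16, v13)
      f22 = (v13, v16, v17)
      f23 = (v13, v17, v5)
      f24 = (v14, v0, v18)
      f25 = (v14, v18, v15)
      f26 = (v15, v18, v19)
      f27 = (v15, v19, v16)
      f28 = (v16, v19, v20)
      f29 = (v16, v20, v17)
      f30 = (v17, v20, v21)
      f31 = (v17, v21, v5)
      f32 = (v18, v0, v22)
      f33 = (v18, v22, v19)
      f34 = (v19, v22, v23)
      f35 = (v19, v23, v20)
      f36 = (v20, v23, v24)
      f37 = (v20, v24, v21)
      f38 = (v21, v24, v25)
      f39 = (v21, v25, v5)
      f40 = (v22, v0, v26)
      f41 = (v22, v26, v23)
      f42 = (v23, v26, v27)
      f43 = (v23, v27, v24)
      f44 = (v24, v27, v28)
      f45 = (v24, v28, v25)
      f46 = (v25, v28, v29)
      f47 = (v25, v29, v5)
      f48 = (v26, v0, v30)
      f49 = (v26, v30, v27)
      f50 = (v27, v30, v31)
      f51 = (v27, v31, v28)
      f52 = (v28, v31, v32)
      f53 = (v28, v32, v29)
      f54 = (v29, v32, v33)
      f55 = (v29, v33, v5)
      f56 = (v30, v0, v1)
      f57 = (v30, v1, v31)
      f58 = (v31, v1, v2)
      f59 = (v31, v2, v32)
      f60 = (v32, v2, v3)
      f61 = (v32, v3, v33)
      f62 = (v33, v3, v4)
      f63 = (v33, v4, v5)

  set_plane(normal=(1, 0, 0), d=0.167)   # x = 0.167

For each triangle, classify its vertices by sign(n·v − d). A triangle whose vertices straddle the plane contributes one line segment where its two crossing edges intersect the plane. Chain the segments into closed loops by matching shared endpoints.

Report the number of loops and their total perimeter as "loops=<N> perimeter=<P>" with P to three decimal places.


Straddling triangles (20 of 64):
  (v1,v0,v6) [+-+] → (0.167, 0, -1.25574)–(0.167, 0.167, -1.23326)  len=0.1685
  (v4,v9,v5) [++-] → (0.167, 0.167, 1.23326)–(0.167, 0, 1.25574)  len=0.1685
  (v6,v0,v10) [+--] → (0.167, 0.167, -1.23326)–(0.167, 0.700838, -1.0598)  len=0.5613
  (v6,v10,v7) [+-+] → (0.167, 0.700838, -1.0598)–(0.167, 0.791041, -0.93564)  len=0.1535
  (v7,v10,v11) [+--] → (0.167, 0.791041, -0.93564)–(0.167, 1.17673, -0.4048)  len=0.6562
  (v7,v11,v8) [+-+] → (0.167, 1.17673, -0.4048)–(0.167, 1.17673, -0.251334)  len=0.1535
  (v8,v11,v12) [+--] → (0.167, 1.17673, -0.251334)–(0.167, 1.17673, 0.4048)  len=0.6561
  (v8,v12,v9) [+-+] → (0.167, 1.17673, 0.4048)–(0.167, 1.03078, 0.605691)  len=0.2483
  (v9,v12,v13) [+--] → (0.167, 1.03078, 0.605691)–(0.167, 0.700838, 1.0598)  len=0.5613
  (v9,v13,v5) [+--] → (0.167, 0.700838, 1.0598)–(0.167, 0.167, 1.23326)  len=0.5613
  (v26,v0,v30) [--+] → (0.167, -0.167, -1.23326)–(0.167, -0.700838, -1.0598)  len=0.5613
  (v26,v30,v27) [-+-] → (0.167, -0.700838, -1.0598)–(0.167, -1.03078, -0.605691)  len=0.5613
  (v27,v30,v31) [-++] → (0.167, -1.03078, -0.605691)–(0.167, -1.17673, -0.4048)  len=0.2483
  (v27,v31,v28) [-+-] → (0.167, -1.17673, -0.4048)–(0.167, -1.17673, 0.251334)  len=0.6561
  (v28,v31,v32) [-++] → (0.167, -1.17673, 0.251334)–(0.167, -1.17673, 0.4048)  len=0.1535
  (v28,v32,v29) [-+-] → (0.167, -1.17673, 0.4048)–(0.167, -0.791041, 0.93564)  len=0.6562
  (v29,v32,v33) [-++] → (0.167, -0.791041, 0.93564)–(0.167, -0.700838, 1.0598)  len=0.1535
  (v29,v33,v5) [-+-] → (0.167, -0.700838, 1.0598)–(0.167, -0.167, 1.23326)  len=0.5613
  (v30,v0,v1) [+-+] → (0.167, -0.167, -1.23326)–(0.167, 0, -1.25574)  len=0.1685
  (v33,v4,v5) [++-] → (0.167, 0, 1.25574)–(0.167, -0.167, 1.23326)  len=0.1685

Chained into 1 loop(s):
  loop 1: 20 segments, perimeter = 7.7770
Total perimeter = 7.777

loops=1 perimeter=7.777


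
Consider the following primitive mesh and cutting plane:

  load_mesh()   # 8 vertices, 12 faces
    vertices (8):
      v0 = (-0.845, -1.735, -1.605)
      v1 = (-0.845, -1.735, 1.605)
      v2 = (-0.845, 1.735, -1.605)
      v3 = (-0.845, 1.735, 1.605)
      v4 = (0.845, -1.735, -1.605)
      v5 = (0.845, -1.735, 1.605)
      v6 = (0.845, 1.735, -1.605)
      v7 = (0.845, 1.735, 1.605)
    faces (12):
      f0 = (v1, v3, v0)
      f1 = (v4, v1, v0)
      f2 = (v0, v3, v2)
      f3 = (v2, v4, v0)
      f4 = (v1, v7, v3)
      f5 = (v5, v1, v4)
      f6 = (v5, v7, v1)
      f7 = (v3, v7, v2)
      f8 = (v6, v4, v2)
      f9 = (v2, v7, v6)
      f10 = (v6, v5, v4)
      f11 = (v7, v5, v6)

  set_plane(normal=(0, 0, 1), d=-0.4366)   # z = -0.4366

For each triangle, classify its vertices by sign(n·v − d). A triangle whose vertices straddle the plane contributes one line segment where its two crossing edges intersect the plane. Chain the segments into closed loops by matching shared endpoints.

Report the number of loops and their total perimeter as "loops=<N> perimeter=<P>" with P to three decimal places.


Straddling triangles (8 of 12):
  (v1,v3,v0) [++-] → (-0.845, -0.471963, -0.4366)–(-0.845, -1.735, -0.4366)  len=1.2630
  (v4,v1,v0) [-+-] → (0.229861, -1.735, -0.4366)–(-0.845, -1.735, -0.4366)  len=1.0749
  (v0,v3,v2) [-+-] → (-0.845, -0.471963, -0.4366)–(-0.845, 1.735, -0.4366)  len=2.2070
  (v5,v1,v4) [++-] → (0.229861, -1.735, -0.4366)–(0.845, -1.735, -0.4366)  len=0.6151
  (v3,v7,v2) [++-] → (-0.229861, 1.735, -0.4366)–(-0.845, 1.735, -0.4366)  len=0.6151
  (v2,v7,v6) [-+-] → (-0.229861, 1.735, -0.4366)–(0.845, 1.735, -0.4366)  len=1.0749
  (v6,v5,v4) [-+-] → (0.845, 0.471963, -0.4366)–(0.845, -1.735, -0.4366)  len=2.2070
  (v7,v5,v6) [++-] → (0.845, 0.471963, -0.4366)–(0.845, 1.735, -0.4366)  len=1.2630

Chained into 1 loop(s):
  loop 1: 8 segments, perimeter = 10.3200
Total perimeter = 10.320

loops=1 perimeter=10.320


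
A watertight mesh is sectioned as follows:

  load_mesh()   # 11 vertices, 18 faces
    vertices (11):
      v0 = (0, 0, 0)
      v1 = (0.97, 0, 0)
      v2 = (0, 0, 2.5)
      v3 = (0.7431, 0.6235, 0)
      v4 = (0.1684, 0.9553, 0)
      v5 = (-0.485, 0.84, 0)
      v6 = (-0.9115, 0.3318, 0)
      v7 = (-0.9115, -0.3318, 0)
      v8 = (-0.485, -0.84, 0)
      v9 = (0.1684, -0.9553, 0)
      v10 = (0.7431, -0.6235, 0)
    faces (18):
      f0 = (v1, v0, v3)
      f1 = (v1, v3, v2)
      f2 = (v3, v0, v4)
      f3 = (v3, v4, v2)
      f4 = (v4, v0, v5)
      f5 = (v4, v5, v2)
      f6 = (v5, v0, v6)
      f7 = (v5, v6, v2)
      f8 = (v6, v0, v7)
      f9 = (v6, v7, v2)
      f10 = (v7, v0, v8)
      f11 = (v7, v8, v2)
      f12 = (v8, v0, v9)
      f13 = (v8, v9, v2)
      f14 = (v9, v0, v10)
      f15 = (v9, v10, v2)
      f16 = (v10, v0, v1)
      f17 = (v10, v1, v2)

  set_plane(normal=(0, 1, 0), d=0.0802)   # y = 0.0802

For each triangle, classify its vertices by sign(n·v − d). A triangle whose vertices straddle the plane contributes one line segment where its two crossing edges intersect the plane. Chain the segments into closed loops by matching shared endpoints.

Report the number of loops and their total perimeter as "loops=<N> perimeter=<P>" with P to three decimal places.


Straddling triangles (10 of 18):
  (v1,v0,v3) [--+] → (0.095584, 0.0802, 0)–(0.940814, 0.0802, 0)  len=0.8452
  (v1,v3,v2) [-+-] → (0.940814, 0.0802, 0)–(0.095584, 0.0802, 2.17843)  len=2.3367
  (v3,v0,v4) [+-+] → (0.095584, 0.0802, 0)–(0.0141376, 0.0802, 0)  len=0.0814
  (v3,v4,v2) [++-] → (0.0141376, 0.0802, 2.29012)–(0.095584, 0.0802, 2.17843)  len=0.1382
  (v4,v0,v5) [+-+] → (0.0141376, 0.0802, 0)–(-0.046306, 0.0802, 0)  len=0.0604
  (v4,v5,v2) [++-] → (-0.046306, 0.0802, 2.26131)–(0.0141376, 0.0802, 2.29012)  len=0.0670
  (v5,v0,v6) [+-+] → (-0.046306, 0.0802, 0)–(-0.22032, 0.0802, 0)  len=0.1740
  (v5,v6,v2) [++-] → (-0.22032, 0.0802, 1.89572)–(-0.046306, 0.0802, 2.26131)  len=0.4049
  (v6,v0,v7) [+--] → (-0.22032, 0.0802, 0)–(-0.9115, 0.0802, 0)  len=0.6912
  (v6,v7,v2) [+--] → (-0.9115, 0.0802, 0)–(-0.22032, 0.0802, 1.89572)  len=2.0178

Chained into 1 loop(s):
  loop 1: 10 segments, perimeter = 6.8168
Total perimeter = 6.817

loops=1 perimeter=6.817


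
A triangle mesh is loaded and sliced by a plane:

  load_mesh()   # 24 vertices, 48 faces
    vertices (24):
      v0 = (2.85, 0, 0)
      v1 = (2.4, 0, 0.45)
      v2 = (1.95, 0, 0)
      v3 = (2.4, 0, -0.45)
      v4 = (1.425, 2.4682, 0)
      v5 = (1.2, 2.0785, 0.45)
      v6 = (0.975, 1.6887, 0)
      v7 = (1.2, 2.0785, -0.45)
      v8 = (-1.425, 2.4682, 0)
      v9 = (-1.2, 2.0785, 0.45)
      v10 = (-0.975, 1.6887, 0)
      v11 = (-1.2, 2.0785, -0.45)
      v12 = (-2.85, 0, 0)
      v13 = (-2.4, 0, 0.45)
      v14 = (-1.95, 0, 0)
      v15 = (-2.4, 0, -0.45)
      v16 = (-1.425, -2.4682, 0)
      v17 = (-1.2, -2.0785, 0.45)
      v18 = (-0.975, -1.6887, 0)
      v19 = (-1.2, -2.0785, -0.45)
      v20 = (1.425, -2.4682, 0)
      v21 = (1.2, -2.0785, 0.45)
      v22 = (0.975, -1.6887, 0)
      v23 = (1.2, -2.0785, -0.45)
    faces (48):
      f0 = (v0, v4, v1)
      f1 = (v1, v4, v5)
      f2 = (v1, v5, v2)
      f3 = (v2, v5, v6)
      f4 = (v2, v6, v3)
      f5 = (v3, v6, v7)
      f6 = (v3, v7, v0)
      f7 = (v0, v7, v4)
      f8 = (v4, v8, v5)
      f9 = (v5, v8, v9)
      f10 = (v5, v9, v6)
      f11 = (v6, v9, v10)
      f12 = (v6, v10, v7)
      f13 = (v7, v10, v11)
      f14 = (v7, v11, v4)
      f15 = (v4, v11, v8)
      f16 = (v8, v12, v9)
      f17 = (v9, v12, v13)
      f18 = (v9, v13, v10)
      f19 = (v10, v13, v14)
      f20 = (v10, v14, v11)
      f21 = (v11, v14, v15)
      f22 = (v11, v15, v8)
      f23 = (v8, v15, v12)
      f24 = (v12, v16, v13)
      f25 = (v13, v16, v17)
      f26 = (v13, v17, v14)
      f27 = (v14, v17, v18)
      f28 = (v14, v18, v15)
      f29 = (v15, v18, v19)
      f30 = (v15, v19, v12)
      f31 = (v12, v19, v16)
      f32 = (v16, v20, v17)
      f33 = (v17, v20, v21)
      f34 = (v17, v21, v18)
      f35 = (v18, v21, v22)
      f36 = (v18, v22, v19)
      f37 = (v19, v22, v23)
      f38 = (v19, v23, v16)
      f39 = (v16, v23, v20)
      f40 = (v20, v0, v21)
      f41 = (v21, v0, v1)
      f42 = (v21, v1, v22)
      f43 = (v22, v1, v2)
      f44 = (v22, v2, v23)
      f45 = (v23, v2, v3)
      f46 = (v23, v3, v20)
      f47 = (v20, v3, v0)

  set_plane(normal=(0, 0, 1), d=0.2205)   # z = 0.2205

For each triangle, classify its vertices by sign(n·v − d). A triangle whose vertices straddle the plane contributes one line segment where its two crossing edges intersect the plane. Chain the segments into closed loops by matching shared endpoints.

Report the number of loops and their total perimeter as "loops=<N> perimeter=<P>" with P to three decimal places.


loops=2 perimeter=28.800

Straddling triangles (24 of 48):
  (v0,v4,v1) [--+] → (1.90275, 1.25878, 0.2205)–(2.6295, 0, 0.2205)  len=1.4535
  (v1,v4,v5) [+-+] → (1.90275, 1.25878, 0.2205)–(1.31475, 2.27725, 0.2205)  len=1.1760
  (v1,v5,v2) [++-] → (1.5825, 1.01846, 0.2205)–(2.1705, 0, 0.2205)  len=1.1760
  (v2,v5,v6) [-+-] → (1.5825, 1.01846, 0.2205)–(1.08525, 1.8797, 0.2205)  len=0.9945
  (v4,v8,v5) [--+] → (-0.13875, 2.27725, 0.2205)–(1.31475, 2.27725, 0.2205)  len=1.4535
  (v5,v8,v9) [+-+] → (-0.13875, 2.27725, 0.2205)–(-1.31475, 2.27725, 0.2205)  len=1.1760
  (v5,v9,v6) [++-] → (-0.09075, 1.8797, 0.2205)–(1.08525, 1.8797, 0.2205)  len=1.1760
  (v6,v9,v10) [-+-] → (-0.09075, 1.8797, 0.2205)–(-1.08525, 1.8797, 0.2205)  len=0.9945
  (v8,v12,v9) [--+] → (-2.0415, 1.01846, 0.2205)–(-1.31475, 2.27725, 0.2205)  len=1.4535
  (v9,v12,v13) [+-+] → (-2.0415, 1.01846, 0.2205)–(-2.6295, 0, 0.2205)  len=1.1760
  (v9,v13,v10) [++-] → (-1.67325, 0.861237, 0.2205)–(-1.08525, 1.8797, 0.2205)  len=1.1760
  (v10,v13,v14) [-+-] → (-1.67325, 0.861237, 0.2205)–(-2.1705, 0, 0.2205)  len=0.9945
  (v12,v16,v13) [--+] → (-1.90275, -1.25878, 0.2205)–(-2.6295, 0, 0.2205)  len=1.4535
  (v13,v16,v17) [+-+] → (-1.90275, -1.25878, 0.2205)–(-1.31475, -2.27725, 0.2205)  len=1.1760
  (v13,v17,v14) [++-] → (-1.5825, -1.01846, 0.2205)–(-2.1705, 0, 0.2205)  len=1.1760
  (v14,v17,v18) [-+-] → (-1.5825, -1.01846, 0.2205)–(-1.08525, -1.8797, 0.2205)  len=0.9945
  (v16,v20,v17) [--+] → (0.13875, -2.27725, 0.2205)–(-1.31475, -2.27725, 0.2205)  len=1.4535
  (v17,v20,v21) [+-+] → (0.13875, -2.27725, 0.2205)–(1.31475, -2.27725, 0.2205)  len=1.1760
  (v17,v21,v18) [++-] → (0.09075, -1.8797, 0.2205)–(-1.08525, -1.8797, 0.2205)  len=1.1760
  (v18,v21,v22) [-+-] → (0.09075, -1.8797, 0.2205)–(1.08525, -1.8797, 0.2205)  len=0.9945
  (v20,v0,v21) [--+] → (2.0415, -1.01846, 0.2205)–(1.31475, -2.27725, 0.2205)  len=1.4535
  (v21,v0,v1) [+-+] → (2.0415, -1.01846, 0.2205)–(2.6295, 0, 0.2205)  len=1.1760
  (v21,v1,v22) [++-] → (1.67325, -0.861237, 0.2205)–(1.08525, -1.8797, 0.2205)  len=1.1760
  (v22,v1,v2) [-+-] → (1.67325, -0.861237, 0.2205)–(2.1705, 0, 0.2205)  len=0.9945

Chained into 2 loop(s):
  loop 1: 12 segments, perimeter = 15.7771
  loop 2: 12 segments, perimeter = 13.0230
Total perimeter = 28.800


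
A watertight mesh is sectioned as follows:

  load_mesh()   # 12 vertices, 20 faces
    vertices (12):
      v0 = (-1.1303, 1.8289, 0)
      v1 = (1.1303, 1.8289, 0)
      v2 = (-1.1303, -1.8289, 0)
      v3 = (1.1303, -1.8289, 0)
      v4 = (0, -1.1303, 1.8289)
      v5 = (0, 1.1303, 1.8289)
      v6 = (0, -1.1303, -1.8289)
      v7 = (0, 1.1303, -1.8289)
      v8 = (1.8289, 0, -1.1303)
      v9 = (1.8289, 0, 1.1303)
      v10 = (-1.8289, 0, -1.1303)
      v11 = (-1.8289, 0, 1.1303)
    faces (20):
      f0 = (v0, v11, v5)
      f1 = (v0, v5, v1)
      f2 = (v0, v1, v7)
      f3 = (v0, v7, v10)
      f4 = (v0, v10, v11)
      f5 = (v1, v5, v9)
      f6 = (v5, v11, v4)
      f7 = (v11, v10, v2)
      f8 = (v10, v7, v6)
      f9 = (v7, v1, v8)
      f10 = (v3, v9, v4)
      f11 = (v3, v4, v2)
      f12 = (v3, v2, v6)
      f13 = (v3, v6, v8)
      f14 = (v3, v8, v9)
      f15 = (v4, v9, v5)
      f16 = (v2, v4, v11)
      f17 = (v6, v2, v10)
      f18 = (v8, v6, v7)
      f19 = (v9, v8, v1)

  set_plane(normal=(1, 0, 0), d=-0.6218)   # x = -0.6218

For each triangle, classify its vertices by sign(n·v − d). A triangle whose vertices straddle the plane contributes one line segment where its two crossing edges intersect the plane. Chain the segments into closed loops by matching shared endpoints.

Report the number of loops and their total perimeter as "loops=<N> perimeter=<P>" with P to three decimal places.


Straddling triangles (10 of 20):
  (v0,v11,v5) [--+] → (-0.6218, 0.746014, 1.59139)–(-0.6218, 1.51461, 0.822787)  len=1.0870
  (v0,v5,v1) [-++] → (-0.6218, 1.51461, 0.822787)–(-0.6218, 1.8289, 0)  len=0.8808
  (v0,v1,v7) [-++] → (-0.6218, 1.8289, 0)–(-0.6218, 1.51461, -0.822787)  len=0.8808
  (v0,v7,v10) [-+-] → (-0.6218, 1.51461, -0.822787)–(-0.6218, 0.746014, -1.59139)  len=1.0870
  (v5,v11,v4) [+-+] → (-0.6218, 0.746014, 1.59139)–(-0.6218, -0.746014, 1.59139)  len=1.4920
  (v10,v7,v6) [-++] → (-0.6218, 0.746014, -1.59139)–(-0.6218, -0.746014, -1.59139)  len=1.4920
  (v3,v4,v2) [++-] → (-0.6218, -1.51461, 0.822787)–(-0.6218, -1.8289, 0)  len=0.8808
  (v3,v2,v6) [+-+] → (-0.6218, -1.8289, 0)–(-0.6218, -1.51461, -0.822787)  len=0.8808
  (v2,v4,v11) [-+-] → (-0.6218, -1.51461, 0.822787)–(-0.6218, -0.746014, 1.59139)  len=1.0870
  (v6,v2,v10) [+--] → (-0.6218, -1.51461, -0.822787)–(-0.6218, -0.746014, -1.59139)  len=1.0870

Chained into 1 loop(s):
  loop 1: 10 segments, perimeter = 10.8550
Total perimeter = 10.855

loops=1 perimeter=10.855


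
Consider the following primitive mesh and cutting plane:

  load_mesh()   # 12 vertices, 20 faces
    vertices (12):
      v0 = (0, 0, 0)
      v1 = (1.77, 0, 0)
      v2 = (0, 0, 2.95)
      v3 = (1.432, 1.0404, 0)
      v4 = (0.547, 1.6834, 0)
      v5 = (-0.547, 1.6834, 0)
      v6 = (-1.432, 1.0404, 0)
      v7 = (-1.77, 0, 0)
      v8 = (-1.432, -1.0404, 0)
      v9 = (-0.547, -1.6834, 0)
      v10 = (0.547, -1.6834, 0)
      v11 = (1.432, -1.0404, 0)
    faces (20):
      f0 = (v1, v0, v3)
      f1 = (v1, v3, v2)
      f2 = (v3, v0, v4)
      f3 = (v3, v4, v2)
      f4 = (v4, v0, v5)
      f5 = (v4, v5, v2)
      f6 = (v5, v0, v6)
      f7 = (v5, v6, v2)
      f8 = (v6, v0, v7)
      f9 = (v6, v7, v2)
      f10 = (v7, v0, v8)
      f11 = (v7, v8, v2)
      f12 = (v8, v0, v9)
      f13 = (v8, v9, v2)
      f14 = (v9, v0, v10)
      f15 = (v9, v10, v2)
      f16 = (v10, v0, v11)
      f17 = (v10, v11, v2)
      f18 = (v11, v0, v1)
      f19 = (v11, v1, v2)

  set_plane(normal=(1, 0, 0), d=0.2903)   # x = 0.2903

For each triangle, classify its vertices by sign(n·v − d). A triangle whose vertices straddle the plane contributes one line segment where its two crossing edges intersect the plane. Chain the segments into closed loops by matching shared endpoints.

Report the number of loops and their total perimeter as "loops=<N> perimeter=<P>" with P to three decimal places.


Straddling triangles (12 of 20):
  (v1,v0,v3) [+-+] → (0.2903, 0, 0)–(0.2903, 0.210913, 0)  len=0.2109
  (v1,v3,v2) [++-] → (0.2903, 0.210913, 2.35197)–(0.2903, 0, 2.46617)  len=0.2398
  (v3,v0,v4) [+-+] → (0.2903, 0.210913, 0)–(0.2903, 0.893402, 0)  len=0.6825
  (v3,v4,v2) [++-] → (0.2903, 0.893402, 1.3844)–(0.2903, 0.210913, 2.35197)  len=1.1841
  (v4,v0,v5) [+--] → (0.2903, 0.893402, 0)–(0.2903, 1.6834, 0)  len=0.7900
  (v4,v5,v2) [+--] → (0.2903, 1.6834, 0)–(0.2903, 0.893402, 1.3844)  len=1.5939
  (v9,v0,v10) [--+] → (0.2903, -0.893402, 0)–(0.2903, -1.6834, 0)  len=0.7900
  (v9,v10,v2) [-+-] → (0.2903, -1.6834, 0)–(0.2903, -0.893402, 1.3844)  len=1.5939
  (v10,v0,v11) [+-+] → (0.2903, -0.893402, 0)–(0.2903, -0.210913, 0)  len=0.6825
  (v10,v11,v2) [++-] → (0.2903, -0.210913, 2.35197)–(0.2903, -0.893402, 1.3844)  len=1.1841
  (v11,v0,v1) [+-+] → (0.2903, -0.210913, 0)–(0.2903, 0, 0)  len=0.2109
  (v11,v1,v2) [++-] → (0.2903, 0, 2.46617)–(0.2903, -0.210913, 2.35197)  len=0.2398

Chained into 1 loop(s):
  loop 1: 12 segments, perimeter = 9.4025
Total perimeter = 9.402

loops=1 perimeter=9.402


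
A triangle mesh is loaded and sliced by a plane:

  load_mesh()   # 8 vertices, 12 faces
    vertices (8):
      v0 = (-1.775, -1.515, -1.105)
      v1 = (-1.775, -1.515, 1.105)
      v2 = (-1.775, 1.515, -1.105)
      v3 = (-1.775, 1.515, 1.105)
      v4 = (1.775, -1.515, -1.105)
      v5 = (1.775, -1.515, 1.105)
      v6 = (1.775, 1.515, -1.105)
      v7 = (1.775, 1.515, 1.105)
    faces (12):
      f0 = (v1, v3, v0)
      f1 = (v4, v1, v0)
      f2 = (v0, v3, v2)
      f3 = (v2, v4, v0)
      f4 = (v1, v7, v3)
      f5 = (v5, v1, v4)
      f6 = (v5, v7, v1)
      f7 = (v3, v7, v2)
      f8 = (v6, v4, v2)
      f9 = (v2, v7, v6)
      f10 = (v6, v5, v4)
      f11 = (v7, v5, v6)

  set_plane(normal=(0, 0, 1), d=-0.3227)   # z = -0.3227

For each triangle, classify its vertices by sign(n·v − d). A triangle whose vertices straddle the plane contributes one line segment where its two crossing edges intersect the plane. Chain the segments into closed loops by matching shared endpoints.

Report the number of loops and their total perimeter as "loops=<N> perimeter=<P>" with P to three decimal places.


Straddling triangles (8 of 12):
  (v1,v3,v0) [++-] → (-1.775, -0.442435, -0.3227)–(-1.775, -1.515, -0.3227)  len=1.0726
  (v4,v1,v0) [-+-] → (0.518364, -1.515, -0.3227)–(-1.775, -1.515, -0.3227)  len=2.2934
  (v0,v3,v2) [-+-] → (-1.775, -0.442435, -0.3227)–(-1.775, 1.515, -0.3227)  len=1.9574
  (v5,v1,v4) [++-] → (0.518364, -1.515, -0.3227)–(1.775, -1.515, -0.3227)  len=1.2566
  (v3,v7,v2) [++-] → (-0.518364, 1.515, -0.3227)–(-1.775, 1.515, -0.3227)  len=1.2566
  (v2,v7,v6) [-+-] → (-0.518364, 1.515, -0.3227)–(1.775, 1.515, -0.3227)  len=2.2934
  (v6,v5,v4) [-+-] → (1.775, 0.442435, -0.3227)–(1.775, -1.515, -0.3227)  len=1.9574
  (v7,v5,v6) [++-] → (1.775, 0.442435, -0.3227)–(1.775, 1.515, -0.3227)  len=1.0726

Chained into 1 loop(s):
  loop 1: 8 segments, perimeter = 13.1600
Total perimeter = 13.160

loops=1 perimeter=13.160
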